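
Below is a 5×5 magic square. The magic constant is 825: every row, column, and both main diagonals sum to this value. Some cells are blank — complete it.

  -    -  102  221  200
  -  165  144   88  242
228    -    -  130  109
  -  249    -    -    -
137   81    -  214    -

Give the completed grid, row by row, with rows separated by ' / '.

Row 2: 165 + 144 + 88 + 242 + ? = 825, so (2,1) = 186.
From column 4, 825 − (221 + 88 + 130 + 214) gives (4,4) = 172.
Anti-diagonal needs 825; the known cells sum to 674, so (3,3) = 151.
From row 3, 825 − (228 + 151 + 130 + 109) gives (3,2) = 207.
The remaining cell in column 2 is (1,2) = 825 − 702 = 123.
Row 1 must total 825; the given cells sum to 646, so (1,1) = 179.
Using column 1: 179 + 186 + 228 + 137 + ? → (4,1) = 825 − 730 = 95.
Main diagonal must total 825; the given cells sum to 667, so (5,5) = 158.
Row 5 must total 825; the given cells sum to 590, so (5,3) = 235.
Column 3: 102 + 144 + 151 + 235 + ? = 825, so (4,3) = 193.
Column 5: 200 + 242 + 109 + 158 + ? = 825, so (4,5) = 116.

179 123 102 221 200 / 186 165 144 88 242 / 228 207 151 130 109 / 95 249 193 172 116 / 137 81 235 214 158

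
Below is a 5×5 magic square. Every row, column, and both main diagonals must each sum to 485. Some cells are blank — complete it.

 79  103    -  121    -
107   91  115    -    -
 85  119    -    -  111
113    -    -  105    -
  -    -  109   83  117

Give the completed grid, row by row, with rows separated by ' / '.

79 103 87 121 95 / 107 91 115 99 73 / 85 119 93 77 111 / 113 97 81 105 89 / 101 75 109 83 117

Column 1: 79 + 107 + 85 + 113 + ? = 485, so (5,1) = 101.
Main diagonal needs 485; the known cells sum to 392, so (3,3) = 93.
Using row 3: 85 + 119 + 93 + 111 + ? → (3,4) = 485 − 408 = 77.
From row 5, 485 − (101 + 109 + 83 + 117) gives (5,2) = 75.
Column 2 must total 485; the given cells sum to 388, so (4,2) = 97.
The remaining cell in column 4 is (2,4) = 485 − 386 = 99.
Anti-diagonal needs 485; the known cells sum to 390, so (1,5) = 95.
From row 1, 485 − (79 + 103 + 121 + 95) gives (1,3) = 87.
Row 2: 107 + 91 + 115 + 99 + ? = 485, so (2,5) = 73.
The remaining cell in column 3 is (4,3) = 485 − 404 = 81.
From column 5, 485 − (95 + 73 + 111 + 117) gives (4,5) = 89.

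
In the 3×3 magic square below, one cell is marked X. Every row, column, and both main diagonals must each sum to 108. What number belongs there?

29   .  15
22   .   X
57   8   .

50

The remaining cell in row 1 is (1,2) = 108 − 44 = 64.
The remaining cell in row 3 is (3,3) = 108 − 65 = 43.
The remaining cell in column 2 is (2,2) = 108 − 72 = 36.
From column 3, 108 − (15 + 43) gives (2,3) = 50.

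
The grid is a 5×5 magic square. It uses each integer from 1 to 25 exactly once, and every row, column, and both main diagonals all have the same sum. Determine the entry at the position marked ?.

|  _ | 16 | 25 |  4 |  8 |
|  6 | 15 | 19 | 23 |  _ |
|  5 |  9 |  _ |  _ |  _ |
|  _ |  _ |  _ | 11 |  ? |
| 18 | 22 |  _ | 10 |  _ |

The entries are 1 through 25, which sum to 325, so each line sums to 325/5 = 65.
The remaining cell in row 1 is (1,1) = 65 − 53 = 12.
The remaining cell in row 2 is (2,5) = 65 − 63 = 2.
Column 1 must total 65; the given cells sum to 41, so (4,1) = 24.
Using column 2: 16 + 15 + 9 + 22 + ? → (4,2) = 65 − 62 = 3.
Column 4: 4 + 23 + 11 + 10 + ? = 65, so (3,4) = 17.
The remaining cell in anti-diagonal is (3,3) = 65 − 52 = 13.
Row 3 must total 65; the given cells sum to 44, so (3,5) = 21.
Main diagonal must total 65; the given cells sum to 51, so (5,5) = 14.
The remaining cell in row 5 is (5,3) = 65 − 64 = 1.
Column 3 needs 65; the known cells sum to 58, so (4,3) = 7.
Column 5 must total 65; the given cells sum to 45, so (4,5) = 20.

20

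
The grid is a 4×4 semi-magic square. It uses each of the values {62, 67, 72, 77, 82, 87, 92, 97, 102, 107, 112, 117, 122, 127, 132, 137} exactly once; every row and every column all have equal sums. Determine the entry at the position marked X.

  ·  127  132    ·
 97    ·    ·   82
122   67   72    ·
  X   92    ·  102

The 16 entries sum to 1592, so each line sums to 1592/4 = 398.
Row 3 needs 398; the known cells sum to 261, so (3,4) = 137.
From column 2, 398 − (127 + 67 + 92) gives (2,2) = 112.
Column 4 needs 398; the known cells sum to 321, so (1,4) = 77.
From row 1, 398 − (127 + 132 + 77) gives (1,1) = 62.
From row 2, 398 − (97 + 112 + 82) gives (2,3) = 107.
Column 1 needs 398; the known cells sum to 281, so (4,1) = 117.

117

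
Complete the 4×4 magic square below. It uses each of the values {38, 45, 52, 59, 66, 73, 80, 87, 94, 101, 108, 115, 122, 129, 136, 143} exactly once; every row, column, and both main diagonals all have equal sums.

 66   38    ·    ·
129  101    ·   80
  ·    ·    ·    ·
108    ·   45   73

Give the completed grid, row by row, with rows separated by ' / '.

The 16 entries sum to 1448, so each line sums to 1448/4 = 362.
Row 2 needs 362; the known cells sum to 310, so (2,3) = 52.
The remaining cell in row 4 is (4,2) = 362 − 226 = 136.
Column 1 needs 362; the known cells sum to 303, so (3,1) = 59.
Column 2: 38 + 101 + 136 + ? = 362, so (3,2) = 87.
Main diagonal: 66 + 101 + 73 + ? = 362, so (3,3) = 122.
From anti-diagonal, 362 − (52 + 87 + 108) gives (1,4) = 115.
From row 1, 362 − (66 + 38 + 115) gives (1,3) = 143.
From row 3, 362 − (59 + 87 + 122) gives (3,4) = 94.

66 38 143 115 / 129 101 52 80 / 59 87 122 94 / 108 136 45 73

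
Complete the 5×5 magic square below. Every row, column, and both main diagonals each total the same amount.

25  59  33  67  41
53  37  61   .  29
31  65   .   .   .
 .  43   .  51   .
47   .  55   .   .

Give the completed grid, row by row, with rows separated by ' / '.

Row 1 is already complete: 25 + 59 + 33 + 67 + 41 = 225, so that is the magic constant.
Row 2 must total 225; the given cells sum to 180, so (2,4) = 45.
Column 1 needs 225; the known cells sum to 156, so (4,1) = 69.
Column 2 must total 225; the given cells sum to 204, so (5,2) = 21.
Anti-diagonal needs 225; the known cells sum to 176, so (3,3) = 49.
Column 3 needs 225; the known cells sum to 198, so (4,3) = 27.
Main diagonal must total 225; the given cells sum to 162, so (5,5) = 63.
From row 4, 225 − (69 + 43 + 27 + 51) gives (4,5) = 35.
Using row 5: 47 + 21 + 55 + 63 + ? → (5,4) = 225 − 186 = 39.
Column 4 must total 225; the given cells sum to 202, so (3,4) = 23.
Column 5: 41 + 29 + 35 + 63 + ? = 225, so (3,5) = 57.

25 59 33 67 41 / 53 37 61 45 29 / 31 65 49 23 57 / 69 43 27 51 35 / 47 21 55 39 63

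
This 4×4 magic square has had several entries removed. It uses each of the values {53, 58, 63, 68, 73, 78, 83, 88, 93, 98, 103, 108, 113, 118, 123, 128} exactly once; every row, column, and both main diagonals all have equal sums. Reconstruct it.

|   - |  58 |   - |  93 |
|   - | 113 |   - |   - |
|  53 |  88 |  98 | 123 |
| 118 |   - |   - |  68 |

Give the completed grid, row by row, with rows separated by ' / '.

The 16 entries sum to 1448, so each line sums to 1448/4 = 362.
Column 2 must total 362; the given cells sum to 259, so (4,2) = 103.
Column 4 must total 362; the given cells sum to 284, so (2,4) = 78.
The remaining cell in main diagonal is (1,1) = 362 − 279 = 83.
The remaining cell in anti-diagonal is (2,3) = 362 − 299 = 63.
The remaining cell in row 1 is (1,3) = 362 − 234 = 128.
The remaining cell in row 2 is (2,1) = 362 − 254 = 108.
From row 4, 362 − (118 + 103 + 68) gives (4,3) = 73.

83 58 128 93 / 108 113 63 78 / 53 88 98 123 / 118 103 73 68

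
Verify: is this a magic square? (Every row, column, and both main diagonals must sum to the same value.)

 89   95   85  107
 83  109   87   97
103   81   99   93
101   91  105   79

Yes

Row 1: 89 + 95 + 85 + 107 = 376.
Row 2: 83 + 109 + 87 + 97 = 376.
Row 3: 103 + 81 + 99 + 93 = 376.
Row 4: 101 + 91 + 105 + 79 = 376.
Column 1: 89 + 83 + 103 + 101 = 376.
Column 2: 95 + 109 + 81 + 91 = 376.
Column 3: 85 + 87 + 99 + 105 = 376.
Column 4: 107 + 97 + 93 + 79 = 376.
Main diagonal: 89 + 109 + 99 + 79 = 376.
Anti-diagonal: 107 + 87 + 81 + 101 = 376.
All lines sum to 376.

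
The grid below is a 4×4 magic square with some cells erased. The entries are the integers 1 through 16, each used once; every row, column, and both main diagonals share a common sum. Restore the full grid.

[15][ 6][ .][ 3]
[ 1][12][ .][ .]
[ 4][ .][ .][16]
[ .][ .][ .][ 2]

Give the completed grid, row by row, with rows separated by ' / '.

The entries are 1 through 16, which sum to 136, so each line sums to 136/4 = 34.
Row 1: 15 + 6 + 3 + ? = 34, so (1,3) = 10.
Column 1 needs 34; the known cells sum to 20, so (4,1) = 14.
Column 4 must total 34; the given cells sum to 21, so (2,4) = 13.
From main diagonal, 34 − (15 + 12 + 2) gives (3,3) = 5.
Row 2 needs 34; the known cells sum to 26, so (2,3) = 8.
Row 3 needs 34; the known cells sum to 25, so (3,2) = 9.
Column 2: 6 + 12 + 9 + ? = 34, so (4,2) = 7.
Column 3 must total 34; the given cells sum to 23, so (4,3) = 11.

15 6 10 3 / 1 12 8 13 / 4 9 5 16 / 14 7 11 2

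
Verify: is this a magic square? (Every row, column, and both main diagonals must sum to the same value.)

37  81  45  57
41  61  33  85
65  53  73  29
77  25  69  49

Row 1: 37 + 81 + 45 + 57 = 220.
Row 2: 41 + 61 + 33 + 85 = 220.
Row 3: 65 + 53 + 73 + 29 = 220.
Row 4: 77 + 25 + 69 + 49 = 220.
Column 1: 37 + 41 + 65 + 77 = 220.
Column 2: 81 + 61 + 53 + 25 = 220.
Column 3: 45 + 33 + 73 + 69 = 220.
Column 4: 57 + 85 + 29 + 49 = 220.
Main diagonal: 37 + 61 + 73 + 49 = 220.
Anti-diagonal: 57 + 33 + 53 + 77 = 220.
All lines sum to 220.

Yes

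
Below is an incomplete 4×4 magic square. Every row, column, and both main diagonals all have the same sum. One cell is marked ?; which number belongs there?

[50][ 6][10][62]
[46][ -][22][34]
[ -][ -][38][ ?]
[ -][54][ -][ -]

18

Row 1 is complete and sums to 128; that is the magic constant.
The remaining cell in row 2 is (2,2) = 128 − 102 = 26.
Column 2 must total 128; the given cells sum to 86, so (3,2) = 42.
Column 3: 10 + 22 + 38 + ? = 128, so (4,3) = 58.
Main diagonal needs 128; the known cells sum to 114, so (4,4) = 14.
The remaining cell in anti-diagonal is (4,1) = 128 − 126 = 2.
Using column 1: 50 + 46 + 2 + ? → (3,1) = 128 − 98 = 30.
The remaining cell in column 4 is (3,4) = 128 − 110 = 18.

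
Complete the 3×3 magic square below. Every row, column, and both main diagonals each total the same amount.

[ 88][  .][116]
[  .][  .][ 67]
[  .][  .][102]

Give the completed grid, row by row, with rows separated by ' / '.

88 81 116 / 123 95 67 / 74 109 102

Column 3 is already complete: 116 + 67 + 102 = 285, so that is the magic constant.
Row 1 needs 285; the known cells sum to 204, so (1,2) = 81.
From main diagonal, 285 − (88 + 102) gives (2,2) = 95.
The remaining cell in anti-diagonal is (3,1) = 285 − 211 = 74.
The remaining cell in row 2 is (2,1) = 285 − 162 = 123.
Row 3 must total 285; the given cells sum to 176, so (3,2) = 109.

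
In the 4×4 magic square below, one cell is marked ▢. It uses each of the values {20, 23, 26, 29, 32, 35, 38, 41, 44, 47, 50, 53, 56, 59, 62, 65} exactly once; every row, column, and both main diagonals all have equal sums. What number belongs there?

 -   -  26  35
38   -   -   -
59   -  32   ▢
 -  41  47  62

The 16 entries sum to 680, so each line sums to 680/4 = 170.
Using row 4: 41 + 47 + 62 + ? → (4,1) = 170 − 150 = 20.
The remaining cell in column 1 is (1,1) = 170 − 117 = 53.
Column 3 needs 170; the known cells sum to 105, so (2,3) = 65.
Main diagonal needs 170; the known cells sum to 147, so (2,2) = 23.
Using anti-diagonal: 35 + 65 + 20 + ? → (3,2) = 170 − 120 = 50.
Using row 1: 53 + 26 + 35 + ? → (1,2) = 170 − 114 = 56.
Row 2 must total 170; the given cells sum to 126, so (2,4) = 44.
Row 3 needs 170; the known cells sum to 141, so (3,4) = 29.

29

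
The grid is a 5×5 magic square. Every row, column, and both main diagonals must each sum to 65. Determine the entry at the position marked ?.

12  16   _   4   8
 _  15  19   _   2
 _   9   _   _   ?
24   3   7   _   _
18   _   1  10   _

Row 1: 12 + 16 + 4 + 8 + ? = 65, so (1,3) = 25.
From column 2, 65 − (16 + 15 + 9 + 3) gives (5,2) = 22.
From column 3, 65 − (25 + 19 + 7 + 1) gives (3,3) = 13.
Anti-diagonal must total 65; the given cells sum to 42, so (2,4) = 23.
The remaining cell in row 2 is (2,1) = 65 − 59 = 6.
Row 5 needs 65; the known cells sum to 51, so (5,5) = 14.
Column 1: 12 + 6 + 24 + 18 + ? = 65, so (3,1) = 5.
The remaining cell in main diagonal is (4,4) = 65 − 54 = 11.
Row 4 must total 65; the given cells sum to 45, so (4,5) = 20.
Column 4 must total 65; the given cells sum to 48, so (3,4) = 17.
Using column 5: 8 + 2 + 20 + 14 + ? → (3,5) = 65 − 44 = 21.

21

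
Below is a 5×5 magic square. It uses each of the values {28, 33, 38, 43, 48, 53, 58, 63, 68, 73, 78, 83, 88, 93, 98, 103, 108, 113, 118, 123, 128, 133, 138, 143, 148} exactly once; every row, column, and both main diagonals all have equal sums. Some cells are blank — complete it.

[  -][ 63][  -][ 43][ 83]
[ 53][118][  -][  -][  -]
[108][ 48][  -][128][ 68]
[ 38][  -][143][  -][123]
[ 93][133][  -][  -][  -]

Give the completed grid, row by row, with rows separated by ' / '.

148 63 103 43 83 / 53 118 33 98 138 / 108 48 88 128 68 / 38 78 143 58 123 / 93 133 73 113 28

The 25 entries sum to 2200, so each line sums to 2200/5 = 440.
Row 3 must total 440; the given cells sum to 352, so (3,3) = 88.
Column 1 needs 440; the known cells sum to 292, so (1,1) = 148.
The remaining cell in column 2 is (4,2) = 440 − 362 = 78.
From anti-diagonal, 440 − (83 + 88 + 78 + 93) gives (2,4) = 98.
The remaining cell in row 1 is (1,3) = 440 − 337 = 103.
From row 4, 440 − (38 + 78 + 143 + 123) gives (4,4) = 58.
From column 4, 440 − (43 + 98 + 128 + 58) gives (5,4) = 113.
Main diagonal: 148 + 118 + 88 + 58 + ? = 440, so (5,5) = 28.
Row 5: 93 + 133 + 113 + 28 + ? = 440, so (5,3) = 73.
Column 3 must total 440; the given cells sum to 407, so (2,3) = 33.
Using column 5: 83 + 68 + 123 + 28 + ? → (2,5) = 440 − 302 = 138.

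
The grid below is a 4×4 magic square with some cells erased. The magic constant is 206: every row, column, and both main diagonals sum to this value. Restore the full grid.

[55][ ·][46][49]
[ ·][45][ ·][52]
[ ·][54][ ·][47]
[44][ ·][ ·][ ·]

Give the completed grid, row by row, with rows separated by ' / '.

Row 1: 55 + 46 + 49 + ? = 206, so (1,2) = 56.
Column 2 must total 206; the given cells sum to 155, so (4,2) = 51.
Column 4 needs 206; the known cells sum to 148, so (4,4) = 58.
Using main diagonal: 55 + 45 + 58 + ? → (3,3) = 206 − 158 = 48.
From anti-diagonal, 206 − (49 + 54 + 44) gives (2,3) = 59.
Row 2 needs 206; the known cells sum to 156, so (2,1) = 50.
Using row 3: 54 + 48 + 47 + ? → (3,1) = 206 − 149 = 57.
Row 4 must total 206; the given cells sum to 153, so (4,3) = 53.

55 56 46 49 / 50 45 59 52 / 57 54 48 47 / 44 51 53 58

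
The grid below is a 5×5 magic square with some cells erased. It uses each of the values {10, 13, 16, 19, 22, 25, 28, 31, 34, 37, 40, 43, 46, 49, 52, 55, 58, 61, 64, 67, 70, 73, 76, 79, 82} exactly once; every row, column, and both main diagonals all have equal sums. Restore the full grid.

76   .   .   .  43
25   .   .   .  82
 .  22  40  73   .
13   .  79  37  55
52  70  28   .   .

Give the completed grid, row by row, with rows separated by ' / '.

The 25 entries sum to 1150, so each line sums to 1150/5 = 230.
Using row 4: 13 + 79 + 37 + 55 + ? → (4,2) = 230 − 184 = 46.
Column 1: 76 + 25 + 13 + 52 + ? = 230, so (3,1) = 64.
Anti-diagonal: 43 + 40 + 46 + 52 + ? = 230, so (2,4) = 49.
The remaining cell in row 3 is (3,5) = 230 − 199 = 31.
Using column 5: 43 + 82 + 31 + 55 + ? → (5,5) = 230 − 211 = 19.
From main diagonal, 230 − (76 + 40 + 37 + 19) gives (2,2) = 58.
Row 2: 25 + 58 + 49 + 82 + ? = 230, so (2,3) = 16.
From row 5, 230 − (52 + 70 + 28 + 19) gives (5,4) = 61.
Column 2 needs 230; the known cells sum to 196, so (1,2) = 34.
The remaining cell in column 3 is (1,3) = 230 − 163 = 67.
From column 4, 230 − (49 + 73 + 37 + 61) gives (1,4) = 10.

76 34 67 10 43 / 25 58 16 49 82 / 64 22 40 73 31 / 13 46 79 37 55 / 52 70 28 61 19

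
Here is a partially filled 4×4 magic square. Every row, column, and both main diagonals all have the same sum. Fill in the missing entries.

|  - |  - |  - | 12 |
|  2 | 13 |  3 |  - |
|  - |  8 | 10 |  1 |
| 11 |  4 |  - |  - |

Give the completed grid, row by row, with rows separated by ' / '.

6 9 7 12 / 2 13 3 16 / 15 8 10 1 / 11 4 14 5

Anti-diagonal is already complete: 12 + 3 + 8 + 11 = 34, so that is the magic constant.
Row 2 must total 34; the given cells sum to 18, so (2,4) = 16.
From row 3, 34 − (8 + 10 + 1) gives (3,1) = 15.
Using column 1: 2 + 15 + 11 + ? → (1,1) = 34 − 28 = 6.
Using column 2: 13 + 8 + 4 + ? → (1,2) = 34 − 25 = 9.
Column 4 needs 34; the known cells sum to 29, so (4,4) = 5.
Using row 1: 6 + 9 + 12 + ? → (1,3) = 34 − 27 = 7.
Row 4: 11 + 4 + 5 + ? = 34, so (4,3) = 14.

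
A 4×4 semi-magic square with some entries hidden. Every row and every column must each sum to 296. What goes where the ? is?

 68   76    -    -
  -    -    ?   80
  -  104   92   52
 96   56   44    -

Row 3 must total 296; the given cells sum to 248, so (3,1) = 48.
Row 4 needs 296; the known cells sum to 196, so (4,4) = 100.
From column 1, 296 − (68 + 48 + 96) gives (2,1) = 84.
From column 2, 296 − (76 + 104 + 56) gives (2,2) = 60.
Using column 4: 80 + 52 + 100 + ? → (1,4) = 296 − 232 = 64.
Using row 1: 68 + 76 + 64 + ? → (1,3) = 296 − 208 = 88.
Row 2 must total 296; the given cells sum to 224, so (2,3) = 72.

72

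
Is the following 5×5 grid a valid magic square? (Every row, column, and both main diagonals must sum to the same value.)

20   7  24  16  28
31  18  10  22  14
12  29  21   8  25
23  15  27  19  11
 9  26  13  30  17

Yes

Row 1: 20 + 7 + 24 + 16 + 28 = 95.
Row 2: 31 + 18 + 10 + 22 + 14 = 95.
Row 3: 12 + 29 + 21 + 8 + 25 = 95.
Row 4: 23 + 15 + 27 + 19 + 11 = 95.
Row 5: 9 + 26 + 13 + 30 + 17 = 95.
Column 1: 20 + 31 + 12 + 23 + 9 = 95.
Column 2: 7 + 18 + 29 + 15 + 26 = 95.
Column 3: 24 + 10 + 21 + 27 + 13 = 95.
Column 4: 16 + 22 + 8 + 19 + 30 = 95.
Column 5: 28 + 14 + 25 + 11 + 17 = 95.
Main diagonal: 20 + 18 + 21 + 19 + 17 = 95.
Anti-diagonal: 28 + 22 + 21 + 15 + 9 = 95.
All lines sum to 95.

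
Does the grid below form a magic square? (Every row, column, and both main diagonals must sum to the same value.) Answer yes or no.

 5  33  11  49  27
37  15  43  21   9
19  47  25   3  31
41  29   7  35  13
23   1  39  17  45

Row 1: 5 + 33 + 11 + 49 + 27 = 125.
Row 2: 37 + 15 + 43 + 21 + 9 = 125.
Row 3: 19 + 47 + 25 + 3 + 31 = 125.
Row 4: 41 + 29 + 7 + 35 + 13 = 125.
Row 5: 23 + 1 + 39 + 17 + 45 = 125.
Column 1: 5 + 37 + 19 + 41 + 23 = 125.
Column 2: 33 + 15 + 47 + 29 + 1 = 125.
Column 3: 11 + 43 + 25 + 7 + 39 = 125.
Column 4: 49 + 21 + 3 + 35 + 17 = 125.
Column 5: 27 + 9 + 31 + 13 + 45 = 125.
Main diagonal: 5 + 15 + 25 + 35 + 45 = 125.
Anti-diagonal: 27 + 21 + 25 + 29 + 23 = 125.
All lines sum to 125.

Yes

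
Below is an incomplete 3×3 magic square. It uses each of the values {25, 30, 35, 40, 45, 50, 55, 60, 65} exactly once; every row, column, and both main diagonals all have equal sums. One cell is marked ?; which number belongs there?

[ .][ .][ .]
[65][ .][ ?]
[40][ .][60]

The 9 entries sum to 405, so each line sums to 405/3 = 135.
From row 3, 135 − (40 + 60) gives (3,2) = 35.
The remaining cell in column 1 is (1,1) = 135 − 105 = 30.
The remaining cell in main diagonal is (2,2) = 135 − 90 = 45.
The remaining cell in anti-diagonal is (1,3) = 135 − 85 = 50.
From row 1, 135 − (30 + 50) gives (1,2) = 55.
Row 2: 65 + 45 + ? = 135, so (2,3) = 25.

25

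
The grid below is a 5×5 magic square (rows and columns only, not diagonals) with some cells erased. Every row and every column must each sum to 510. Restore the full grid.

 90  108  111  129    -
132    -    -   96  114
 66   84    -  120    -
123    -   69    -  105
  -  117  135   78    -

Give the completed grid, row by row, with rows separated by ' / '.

Row 1 needs 510; the known cells sum to 438, so (1,5) = 72.
Column 1 must total 510; the given cells sum to 411, so (5,1) = 99.
The remaining cell in column 4 is (4,4) = 510 − 423 = 87.
Row 4 needs 510; the known cells sum to 384, so (4,2) = 126.
Row 5 needs 510; the known cells sum to 429, so (5,5) = 81.
Using column 2: 108 + 84 + 126 + 117 + ? → (2,2) = 510 − 435 = 75.
Column 5: 72 + 114 + 105 + 81 + ? = 510, so (3,5) = 138.
Row 2 must total 510; the given cells sum to 417, so (2,3) = 93.
Row 3 needs 510; the known cells sum to 408, so (3,3) = 102.

90 108 111 129 72 / 132 75 93 96 114 / 66 84 102 120 138 / 123 126 69 87 105 / 99 117 135 78 81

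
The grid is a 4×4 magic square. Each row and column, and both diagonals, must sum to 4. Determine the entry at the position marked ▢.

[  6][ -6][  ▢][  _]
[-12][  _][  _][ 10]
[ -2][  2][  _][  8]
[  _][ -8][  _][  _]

4

Row 3 must total 4; the given cells sum to 8, so (3,3) = -4.
From column 1, 4 − (6 + (-12) + (-2)) gives (4,1) = 12.
Column 2 needs 4; the known cells sum to -12, so (2,2) = 16.
Main diagonal needs 4; the known cells sum to 18, so (4,4) = -14.
The remaining cell in row 2 is (2,3) = 4 − 14 = -10.
Row 4: 12 + (-8) + (-14) + ? = 4, so (4,3) = 14.
The remaining cell in column 3 is (1,3) = 4 − 0 = 4.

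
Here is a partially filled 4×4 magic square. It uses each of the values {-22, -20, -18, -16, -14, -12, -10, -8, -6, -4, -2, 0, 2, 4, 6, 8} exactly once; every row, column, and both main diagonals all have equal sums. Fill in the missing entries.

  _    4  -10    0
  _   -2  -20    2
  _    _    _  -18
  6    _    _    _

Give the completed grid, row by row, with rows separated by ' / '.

The 16 entries sum to -112, so each line sums to -112/4 = -28.
Using row 1: 4 + (-10) + 0 + ? → (1,1) = -28 − (-6) = -22.
From row 2, -28 − (-2 + (-20) + 2) gives (2,1) = -8.
Column 1: -22 + (-8) + 6 + ? = -28, so (3,1) = -4.
Column 4 must total -28; the given cells sum to -16, so (4,4) = -12.
Main diagonal must total -28; the given cells sum to -36, so (3,3) = 8.
Anti-diagonal needs -28; the known cells sum to -14, so (3,2) = -14.
Using column 2: 4 + (-2) + (-14) + ? → (4,2) = -28 − (-12) = -16.
Using column 3: -10 + (-20) + 8 + ? → (4,3) = -28 − (-22) = -6.

-22 4 -10 0 / -8 -2 -20 2 / -4 -14 8 -18 / 6 -16 -6 -12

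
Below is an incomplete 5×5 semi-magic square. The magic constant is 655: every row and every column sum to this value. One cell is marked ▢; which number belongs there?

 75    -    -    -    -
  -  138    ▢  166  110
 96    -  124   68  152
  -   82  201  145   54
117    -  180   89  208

47

The remaining cell in row 3 is (3,2) = 655 − 440 = 215.
Row 4 must total 655; the given cells sum to 482, so (4,1) = 173.
Row 5 needs 655; the known cells sum to 594, so (5,2) = 61.
Using column 1: 75 + 96 + 173 + 117 + ? → (2,1) = 655 − 461 = 194.
Using column 2: 138 + 215 + 82 + 61 + ? → (1,2) = 655 − 496 = 159.
The remaining cell in column 4 is (1,4) = 655 − 468 = 187.
Column 5 must total 655; the given cells sum to 524, so (1,5) = 131.
Row 1 must total 655; the given cells sum to 552, so (1,3) = 103.
Using row 2: 194 + 138 + 166 + 110 + ? → (2,3) = 655 − 608 = 47.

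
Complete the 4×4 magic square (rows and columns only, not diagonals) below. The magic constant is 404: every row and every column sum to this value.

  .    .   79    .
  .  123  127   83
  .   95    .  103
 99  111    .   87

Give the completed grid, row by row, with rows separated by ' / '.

Row 2 needs 404; the known cells sum to 333, so (2,1) = 71.
The remaining cell in row 4 is (4,3) = 404 − 297 = 107.
Column 2: 123 + 95 + 111 + ? = 404, so (1,2) = 75.
Column 3 needs 404; the known cells sum to 313, so (3,3) = 91.
Column 4 must total 404; the given cells sum to 273, so (1,4) = 131.
The remaining cell in row 1 is (1,1) = 404 − 285 = 119.
Row 3 must total 404; the given cells sum to 289, so (3,1) = 115.

119 75 79 131 / 71 123 127 83 / 115 95 91 103 / 99 111 107 87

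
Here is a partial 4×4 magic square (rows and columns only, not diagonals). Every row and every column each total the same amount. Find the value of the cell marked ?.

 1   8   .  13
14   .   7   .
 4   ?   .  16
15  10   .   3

Column 1 is complete and sums to 34; that is the magic constant.
The remaining cell in row 1 is (1,3) = 34 − 22 = 12.
The remaining cell in row 4 is (4,3) = 34 − 28 = 6.
From column 3, 34 − (12 + 7 + 6) gives (3,3) = 9.
From column 4, 34 − (13 + 16 + 3) gives (2,4) = 2.
Row 2 needs 34; the known cells sum to 23, so (2,2) = 11.
Row 3 must total 34; the given cells sum to 29, so (3,2) = 5.

5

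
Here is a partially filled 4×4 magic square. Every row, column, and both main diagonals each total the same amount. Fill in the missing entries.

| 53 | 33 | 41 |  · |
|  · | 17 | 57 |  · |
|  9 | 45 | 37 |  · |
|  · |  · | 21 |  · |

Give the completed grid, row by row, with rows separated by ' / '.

Column 3 is already complete: 41 + 57 + 37 + 21 = 156, so that is the magic constant.
Row 1 must total 156; the given cells sum to 127, so (1,4) = 29.
Row 3 must total 156; the given cells sum to 91, so (3,4) = 65.
Using column 2: 33 + 17 + 45 + ? → (4,2) = 156 − 95 = 61.
Using main diagonal: 53 + 17 + 37 + ? → (4,4) = 156 − 107 = 49.
Using anti-diagonal: 29 + 57 + 45 + ? → (4,1) = 156 − 131 = 25.
Column 1 needs 156; the known cells sum to 87, so (2,1) = 69.
Column 4 needs 156; the known cells sum to 143, so (2,4) = 13.

53 33 41 29 / 69 17 57 13 / 9 45 37 65 / 25 61 21 49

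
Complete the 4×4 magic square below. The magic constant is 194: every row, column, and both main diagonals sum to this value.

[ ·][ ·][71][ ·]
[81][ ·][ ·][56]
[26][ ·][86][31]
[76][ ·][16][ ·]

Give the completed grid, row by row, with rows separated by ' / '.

11 66 71 46 / 81 36 21 56 / 26 51 86 31 / 76 41 16 61

Row 3: 26 + 86 + 31 + ? = 194, so (3,2) = 51.
Column 1: 81 + 26 + 76 + ? = 194, so (1,1) = 11.
Column 3 needs 194; the known cells sum to 173, so (2,3) = 21.
The remaining cell in anti-diagonal is (1,4) = 194 − 148 = 46.
Row 1 needs 194; the known cells sum to 128, so (1,2) = 66.
The remaining cell in row 2 is (2,2) = 194 − 158 = 36.
Column 2 must total 194; the given cells sum to 153, so (4,2) = 41.
The remaining cell in column 4 is (4,4) = 194 − 133 = 61.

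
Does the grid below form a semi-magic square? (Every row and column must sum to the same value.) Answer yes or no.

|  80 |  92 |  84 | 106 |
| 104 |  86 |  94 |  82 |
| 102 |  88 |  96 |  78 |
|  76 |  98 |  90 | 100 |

Row 1: 80 + 92 + 84 + 106 = 362.
Row 2: 104 + 86 + 94 + 82 = 366.
Row 3: 102 + 88 + 96 + 78 = 364.
Row 4: 76 + 98 + 90 + 100 = 364.
Column 1: 80 + 104 + 102 + 76 = 362.
Column 2: 92 + 86 + 88 + 98 = 364.
Column 3: 84 + 94 + 96 + 90 = 364.
Column 4: 106 + 82 + 78 + 100 = 366.

No — column 2 sums to 364 but column 4 sums to 366.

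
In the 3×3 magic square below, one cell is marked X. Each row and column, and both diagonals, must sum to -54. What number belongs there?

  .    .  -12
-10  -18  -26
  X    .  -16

-24

Using main diagonal: -18 + (-16) + ? → (1,1) = -54 − (-34) = -20.
Using anti-diagonal: -12 + (-18) + ? → (3,1) = -54 − (-30) = -24.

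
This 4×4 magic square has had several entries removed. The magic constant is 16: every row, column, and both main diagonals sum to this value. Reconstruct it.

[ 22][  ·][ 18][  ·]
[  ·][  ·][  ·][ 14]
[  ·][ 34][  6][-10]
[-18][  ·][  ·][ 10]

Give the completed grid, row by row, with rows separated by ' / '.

Row 3 needs 16; the known cells sum to 30, so (3,1) = -14.
From column 1, 16 − (22 + (-14) + (-18)) gives (2,1) = 26.
From column 4, 16 − (14 + (-10) + 10) gives (1,4) = 2.
Main diagonal: 22 + 6 + 10 + ? = 16, so (2,2) = -22.
Anti-diagonal needs 16; the known cells sum to 18, so (2,3) = -2.
Row 1 needs 16; the known cells sum to 42, so (1,2) = -26.
The remaining cell in column 2 is (4,2) = 16 − (-14) = 30.
The remaining cell in column 3 is (4,3) = 16 − 22 = -6.

22 -26 18 2 / 26 -22 -2 14 / -14 34 6 -10 / -18 30 -6 10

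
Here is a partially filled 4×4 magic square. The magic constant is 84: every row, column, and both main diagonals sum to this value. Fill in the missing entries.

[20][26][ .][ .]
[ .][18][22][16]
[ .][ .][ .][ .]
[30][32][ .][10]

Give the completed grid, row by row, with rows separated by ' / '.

20 26 14 24 / 28 18 22 16 / 6 8 36 34 / 30 32 12 10

Row 2 must total 84; the given cells sum to 56, so (2,1) = 28.
Using row 4: 30 + 32 + 10 + ? → (4,3) = 84 − 72 = 12.
From column 1, 84 − (20 + 28 + 30) gives (3,1) = 6.
Column 2 must total 84; the given cells sum to 76, so (3,2) = 8.
From main diagonal, 84 − (20 + 18 + 10) gives (3,3) = 36.
From anti-diagonal, 84 − (22 + 8 + 30) gives (1,4) = 24.
Row 1 needs 84; the known cells sum to 70, so (1,3) = 14.
Using row 3: 6 + 8 + 36 + ? → (3,4) = 84 − 50 = 34.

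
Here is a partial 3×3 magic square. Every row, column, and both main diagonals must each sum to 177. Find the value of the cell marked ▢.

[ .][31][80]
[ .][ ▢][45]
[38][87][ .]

59

Row 1: 31 + 80 + ? = 177, so (1,1) = 66.
Row 3 must total 177; the given cells sum to 125, so (3,3) = 52.
Using column 1: 66 + 38 + ? → (2,1) = 177 − 104 = 73.
The remaining cell in column 2 is (2,2) = 177 − 118 = 59.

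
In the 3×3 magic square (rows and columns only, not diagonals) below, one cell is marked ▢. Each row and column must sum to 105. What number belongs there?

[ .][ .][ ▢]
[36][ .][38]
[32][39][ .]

33

Row 2 must total 105; the given cells sum to 74, so (2,2) = 31.
The remaining cell in row 3 is (3,3) = 105 − 71 = 34.
Column 1: 36 + 32 + ? = 105, so (1,1) = 37.
From column 2, 105 − (31 + 39) gives (1,2) = 35.
Using column 3: 38 + 34 + ? → (1,3) = 105 − 72 = 33.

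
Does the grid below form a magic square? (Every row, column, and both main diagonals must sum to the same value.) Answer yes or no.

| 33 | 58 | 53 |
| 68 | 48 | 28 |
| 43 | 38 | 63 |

Row 1: 33 + 58 + 53 = 144.
Row 2: 68 + 48 + 28 = 144.
Row 3: 43 + 38 + 63 = 144.
Column 1: 33 + 68 + 43 = 144.
Column 2: 58 + 48 + 38 = 144.
Column 3: 53 + 28 + 63 = 144.
Main diagonal: 33 + 48 + 63 = 144.
Anti-diagonal: 53 + 48 + 43 = 144.
All lines sum to 144.

Yes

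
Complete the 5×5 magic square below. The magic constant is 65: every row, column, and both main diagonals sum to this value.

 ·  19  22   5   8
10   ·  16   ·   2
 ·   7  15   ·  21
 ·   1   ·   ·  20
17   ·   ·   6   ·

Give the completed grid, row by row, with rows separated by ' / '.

Row 1 needs 65; the known cells sum to 54, so (1,1) = 11.
Column 5 needs 65; the known cells sum to 51, so (5,5) = 14.
Anti-diagonal needs 65; the known cells sum to 41, so (2,4) = 24.
Row 2 must total 65; the given cells sum to 52, so (2,2) = 13.
Column 2: 19 + 13 + 7 + 1 + ? = 65, so (5,2) = 25.
Main diagonal must total 65; the given cells sum to 53, so (4,4) = 12.
From row 5, 65 − (17 + 25 + 6 + 14) gives (5,3) = 3.
Column 3 needs 65; the known cells sum to 56, so (4,3) = 9.
Column 4 must total 65; the given cells sum to 47, so (3,4) = 18.
From row 3, 65 − (7 + 15 + 18 + 21) gives (3,1) = 4.
Row 4: 1 + 9 + 12 + 20 + ? = 65, so (4,1) = 23.

11 19 22 5 8 / 10 13 16 24 2 / 4 7 15 18 21 / 23 1 9 12 20 / 17 25 3 6 14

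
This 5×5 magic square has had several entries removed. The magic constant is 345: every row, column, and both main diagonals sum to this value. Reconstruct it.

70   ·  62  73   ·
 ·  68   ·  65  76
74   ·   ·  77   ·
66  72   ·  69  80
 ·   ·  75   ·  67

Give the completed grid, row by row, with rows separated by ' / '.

From row 4, 345 − (66 + 72 + 69 + 80) gives (4,3) = 58.
Column 4 needs 345; the known cells sum to 284, so (5,4) = 61.
From main diagonal, 345 − (70 + 68 + 69 + 67) gives (3,3) = 71.
The remaining cell in column 3 is (2,3) = 345 − 266 = 79.
From row 2, 345 − (68 + 79 + 65 + 76) gives (2,1) = 57.
Using column 1: 70 + 57 + 74 + 66 + ? → (5,1) = 345 − 267 = 78.
Anti-diagonal must total 345; the given cells sum to 286, so (1,5) = 59.
Row 1 must total 345; the given cells sum to 264, so (1,2) = 81.
Row 5: 78 + 75 + 61 + 67 + ? = 345, so (5,2) = 64.
Using column 2: 81 + 68 + 72 + 64 + ? → (3,2) = 345 − 285 = 60.
Column 5 must total 345; the given cells sum to 282, so (3,5) = 63.

70 81 62 73 59 / 57 68 79 65 76 / 74 60 71 77 63 / 66 72 58 69 80 / 78 64 75 61 67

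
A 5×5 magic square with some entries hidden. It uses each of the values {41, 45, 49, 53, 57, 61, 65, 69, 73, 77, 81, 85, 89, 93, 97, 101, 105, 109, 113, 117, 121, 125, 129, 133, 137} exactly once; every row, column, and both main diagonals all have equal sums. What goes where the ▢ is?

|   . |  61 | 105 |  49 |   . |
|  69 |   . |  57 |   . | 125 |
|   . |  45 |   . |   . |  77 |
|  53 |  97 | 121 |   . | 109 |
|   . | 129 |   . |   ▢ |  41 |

117

The 25 entries sum to 2225, so each line sums to 2225/5 = 445.
The remaining cell in row 4 is (4,4) = 445 − 380 = 65.
Column 2 needs 445; the known cells sum to 332, so (2,2) = 113.
Column 5 must total 445; the given cells sum to 352, so (1,5) = 93.
Using row 1: 61 + 105 + 49 + 93 + ? → (1,1) = 445 − 308 = 137.
From row 2, 445 − (69 + 113 + 57 + 125) gives (2,4) = 81.
The remaining cell in main diagonal is (3,3) = 445 − 356 = 89.
From anti-diagonal, 445 − (93 + 81 + 89 + 97) gives (5,1) = 85.
From column 1, 445 − (137 + 69 + 53 + 85) gives (3,1) = 101.
Column 3 needs 445; the known cells sum to 372, so (5,3) = 73.
Row 3 must total 445; the given cells sum to 312, so (3,4) = 133.
Row 5 must total 445; the given cells sum to 328, so (5,4) = 117.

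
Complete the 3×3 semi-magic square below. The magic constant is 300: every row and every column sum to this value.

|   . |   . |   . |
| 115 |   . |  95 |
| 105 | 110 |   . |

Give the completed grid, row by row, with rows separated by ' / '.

Row 2 needs 300; the known cells sum to 210, so (2,2) = 90.
Row 3: 105 + 110 + ? = 300, so (3,3) = 85.
Column 1 needs 300; the known cells sum to 220, so (1,1) = 80.
Using column 2: 90 + 110 + ? → (1,2) = 300 − 200 = 100.
The remaining cell in column 3 is (1,3) = 300 − 180 = 120.

80 100 120 / 115 90 95 / 105 110 85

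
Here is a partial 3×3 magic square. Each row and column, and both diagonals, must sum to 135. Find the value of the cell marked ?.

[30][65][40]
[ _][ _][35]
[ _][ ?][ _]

The remaining cell in column 3 is (3,3) = 135 − 75 = 60.
Main diagonal needs 135; the known cells sum to 90, so (2,2) = 45.
Anti-diagonal must total 135; the given cells sum to 85, so (3,1) = 50.
The remaining cell in row 2 is (2,1) = 135 − 80 = 55.
From row 3, 135 − (50 + 60) gives (3,2) = 25.

25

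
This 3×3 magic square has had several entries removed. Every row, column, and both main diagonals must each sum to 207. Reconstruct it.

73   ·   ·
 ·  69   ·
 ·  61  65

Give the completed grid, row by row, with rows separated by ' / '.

Row 3 must total 207; the given cells sum to 126, so (3,1) = 81.
Column 1 must total 207; the given cells sum to 154, so (2,1) = 53.
Using column 2: 69 + 61 + ? → (1,2) = 207 − 130 = 77.
Using anti-diagonal: 69 + 81 + ? → (1,3) = 207 − 150 = 57.
Row 2 needs 207; the known cells sum to 122, so (2,3) = 85.

73 77 57 / 53 69 85 / 81 61 65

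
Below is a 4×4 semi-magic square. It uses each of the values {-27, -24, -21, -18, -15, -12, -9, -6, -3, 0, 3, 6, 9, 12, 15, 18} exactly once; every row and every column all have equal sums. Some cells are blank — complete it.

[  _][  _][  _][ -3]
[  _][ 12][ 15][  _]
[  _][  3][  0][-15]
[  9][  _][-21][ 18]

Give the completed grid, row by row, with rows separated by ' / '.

The 16 entries sum to -72, so each line sums to -72/4 = -18.
Row 3 needs -18; the known cells sum to -12, so (3,1) = -6.
From row 4, -18 − (9 + (-21) + 18) gives (4,2) = -24.
Using column 2: 12 + 3 + (-24) + ? → (1,2) = -18 − (-9) = -9.
Column 3 must total -18; the given cells sum to -6, so (1,3) = -12.
From column 4, -18 − (-3 + (-15) + 18) gives (2,4) = -18.
The remaining cell in row 1 is (1,1) = -18 − (-24) = 6.
Row 2 needs -18; the known cells sum to 9, so (2,1) = -27.

6 -9 -12 -3 / -27 12 15 -18 / -6 3 0 -15 / 9 -24 -21 18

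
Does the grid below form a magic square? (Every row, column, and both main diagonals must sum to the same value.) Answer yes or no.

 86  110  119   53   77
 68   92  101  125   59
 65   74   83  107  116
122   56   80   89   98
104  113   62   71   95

Row 1: 86 + 110 + 119 + 53 + 77 = 445.
Row 2: 68 + 92 + 101 + 125 + 59 = 445.
Row 3: 65 + 74 + 83 + 107 + 116 = 445.
Row 4: 122 + 56 + 80 + 89 + 98 = 445.
Row 5: 104 + 113 + 62 + 71 + 95 = 445.
Column 1: 86 + 68 + 65 + 122 + 104 = 445.
Column 2: 110 + 92 + 74 + 56 + 113 = 445.
Column 3: 119 + 101 + 83 + 80 + 62 = 445.
Column 4: 53 + 125 + 107 + 89 + 71 = 445.
Column 5: 77 + 59 + 116 + 98 + 95 = 445.
Main diagonal: 86 + 92 + 83 + 89 + 95 = 445.
Anti-diagonal: 77 + 125 + 83 + 56 + 104 = 445.
All lines sum to 445.

Yes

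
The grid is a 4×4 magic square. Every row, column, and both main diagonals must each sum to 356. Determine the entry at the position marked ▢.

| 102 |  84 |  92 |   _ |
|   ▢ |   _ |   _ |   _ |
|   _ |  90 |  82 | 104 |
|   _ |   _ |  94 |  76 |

74

Row 1 needs 356; the known cells sum to 278, so (1,4) = 78.
Row 3 must total 356; the given cells sum to 276, so (3,1) = 80.
Column 3: 92 + 82 + 94 + ? = 356, so (2,3) = 88.
Column 4: 78 + 104 + 76 + ? = 356, so (2,4) = 98.
Main diagonal: 102 + 82 + 76 + ? = 356, so (2,2) = 96.
Anti-diagonal: 78 + 88 + 90 + ? = 356, so (4,1) = 100.
Row 2 needs 356; the known cells sum to 282, so (2,1) = 74.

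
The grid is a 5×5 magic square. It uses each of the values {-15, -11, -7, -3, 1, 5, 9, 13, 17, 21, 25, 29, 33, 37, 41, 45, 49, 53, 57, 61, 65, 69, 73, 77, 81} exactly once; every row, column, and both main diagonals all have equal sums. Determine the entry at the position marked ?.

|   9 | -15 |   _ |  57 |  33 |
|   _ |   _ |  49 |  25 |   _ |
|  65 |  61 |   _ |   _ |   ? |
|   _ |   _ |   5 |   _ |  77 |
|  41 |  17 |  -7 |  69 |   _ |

The 25 entries sum to 825, so each line sums to 825/5 = 165.
The remaining cell in row 1 is (1,3) = 165 − 84 = 81.
Row 5 must total 165; the given cells sum to 120, so (5,5) = 45.
Column 3 needs 165; the known cells sum to 128, so (3,3) = 37.
From anti-diagonal, 165 − (33 + 25 + 37 + 41) gives (4,2) = 29.
The remaining cell in column 2 is (2,2) = 165 − 92 = 73.
The remaining cell in main diagonal is (4,4) = 165 − 164 = 1.
The remaining cell in row 4 is (4,1) = 165 − 112 = 53.
From column 1, 165 − (9 + 65 + 53 + 41) gives (2,1) = -3.
Column 4 must total 165; the given cells sum to 152, so (3,4) = 13.
Row 2 needs 165; the known cells sum to 144, so (2,5) = 21.
Row 3 needs 165; the known cells sum to 176, so (3,5) = -11.

-11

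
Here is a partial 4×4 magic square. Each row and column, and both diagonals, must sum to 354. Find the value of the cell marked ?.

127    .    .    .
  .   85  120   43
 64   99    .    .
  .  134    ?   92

The remaining cell in row 2 is (2,1) = 354 − 248 = 106.
Using column 1: 127 + 106 + 64 + ? → (4,1) = 354 − 297 = 57.
The remaining cell in column 2 is (1,2) = 354 − 318 = 36.
Using main diagonal: 127 + 85 + 92 + ? → (3,3) = 354 − 304 = 50.
Anti-diagonal must total 354; the given cells sum to 276, so (1,4) = 78.
Row 1 needs 354; the known cells sum to 241, so (1,3) = 113.
From row 3, 354 − (64 + 99 + 50) gives (3,4) = 141.
Using row 4: 57 + 134 + 92 + ? → (4,3) = 354 − 283 = 71.

71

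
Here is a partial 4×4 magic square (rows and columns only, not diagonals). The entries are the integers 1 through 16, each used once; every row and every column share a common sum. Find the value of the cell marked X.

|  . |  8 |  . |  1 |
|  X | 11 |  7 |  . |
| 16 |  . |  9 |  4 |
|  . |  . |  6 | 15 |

The entries are 1 through 16, which sum to 136, so each line sums to 136/4 = 34.
From row 3, 34 − (16 + 9 + 4) gives (3,2) = 5.
Column 2 must total 34; the given cells sum to 24, so (4,2) = 10.
Column 3 needs 34; the known cells sum to 22, so (1,3) = 12.
Column 4 needs 34; the known cells sum to 20, so (2,4) = 14.
Row 1: 8 + 12 + 1 + ? = 34, so (1,1) = 13.
Row 2 must total 34; the given cells sum to 32, so (2,1) = 2.

2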